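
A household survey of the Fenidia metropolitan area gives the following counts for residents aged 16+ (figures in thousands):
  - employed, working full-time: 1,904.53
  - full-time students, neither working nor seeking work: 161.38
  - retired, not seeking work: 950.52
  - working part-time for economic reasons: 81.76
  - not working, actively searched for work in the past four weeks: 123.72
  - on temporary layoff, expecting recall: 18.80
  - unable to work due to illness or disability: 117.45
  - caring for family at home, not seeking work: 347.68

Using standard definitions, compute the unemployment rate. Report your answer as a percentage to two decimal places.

Unemployment rate ≈ 6.69%.

Employed = 1,904.53 + 81.76 = 1,986.29 thousand (anyone who worked, including part-time for economic reasons, counts as employed).
Unemployed = 123.72 + 18.80 = 142.52 thousand (jobless and actively searching, or on temporary layoff).
Labor force = 1,986.29 + 142.52 = 2,128.81 thousand.
Unemployment rate = 142.52 / 2,128.81 = 6.69%.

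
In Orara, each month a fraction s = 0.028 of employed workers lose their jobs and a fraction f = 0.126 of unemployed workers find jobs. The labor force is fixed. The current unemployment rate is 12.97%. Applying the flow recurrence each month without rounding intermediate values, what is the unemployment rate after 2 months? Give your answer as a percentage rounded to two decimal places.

With a fixed labor force, u_{t+1} = u_t + s·(1−u_t) − f·u_t = u_t·(1−s−f) + s.
Here 1−s−f = 0.846 and s = 0.028.
u_1 = 0.129700 × 0.846 + 0.028 = 0.137726.
u_2 = 0.137726 × 0.846 + 0.028 = 0.144516.

Unemployment rate after two months ≈ 14.45%.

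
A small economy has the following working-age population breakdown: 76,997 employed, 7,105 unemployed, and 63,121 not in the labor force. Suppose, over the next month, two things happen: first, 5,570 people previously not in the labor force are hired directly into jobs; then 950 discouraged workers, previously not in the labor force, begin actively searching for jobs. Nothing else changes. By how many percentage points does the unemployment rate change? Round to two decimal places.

Initially, labor force = 76,997 + 7,105 = 84,102, so u = 7,105/84,102 = 8.45%.
After the first change, employed and labor force both rise by 5,570; unemployed unchanged → E = 82,567, U = 7,105, labor force = 89,672.
After the second change, unemployed and labor force both rise by 950 → E = 82,567, U = 8,055, labor force = 90,622.
New unemployment rate = 8,055 / 90,622 = 8.89%.
Change = 8.89% − 8.45% = +0.44 percentage points.

The unemployment rate changes by +0.44 percentage points.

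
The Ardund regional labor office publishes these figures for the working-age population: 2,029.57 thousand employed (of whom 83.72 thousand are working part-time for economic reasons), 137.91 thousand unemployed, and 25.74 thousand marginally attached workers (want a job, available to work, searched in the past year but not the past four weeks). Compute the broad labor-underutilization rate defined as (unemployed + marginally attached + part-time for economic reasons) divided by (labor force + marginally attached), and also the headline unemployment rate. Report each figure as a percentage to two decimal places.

Labor force = 2,029.57 + 137.91 = 2,167.48 thousand.
Numerator = 137.91 + 25.74 + 83.72 = 247.37 thousand.
Denominator = 2,167.48 + 25.74 = 2,193.22 thousand.
Broad rate = 247.37 / 2,193.22 = 11.28%.
Headline unemployment rate = 137.91 / 2,167.48 = 6.36%.

Broad underutilization rate ≈ 11.28%; headline unemployment rate ≈ 6.36%.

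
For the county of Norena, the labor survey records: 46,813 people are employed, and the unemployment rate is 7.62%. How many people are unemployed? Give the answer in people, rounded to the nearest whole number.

About 3,861 are unemployed.

Let U be the number unemployed. The labor force is E + U, and U/(E+U) = 0.0762.
So U = 0.0762 × 46,813 / (1 − 0.0762) = 3567.15 / 0.9238 ≈ 3,861.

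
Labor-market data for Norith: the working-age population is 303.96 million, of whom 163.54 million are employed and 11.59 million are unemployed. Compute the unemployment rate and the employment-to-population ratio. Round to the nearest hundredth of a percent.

Labor force = employed + unemployed = 163.54 + 11.59 = 175.13 million.
Unemployment rate = 11.59 / 175.13 = 6.62%.
Employment-population ratio = 163.54 / 303.96 = 53.80%.

Unemployment rate ≈ 6.62%; employment-population ratio ≈ 53.80%.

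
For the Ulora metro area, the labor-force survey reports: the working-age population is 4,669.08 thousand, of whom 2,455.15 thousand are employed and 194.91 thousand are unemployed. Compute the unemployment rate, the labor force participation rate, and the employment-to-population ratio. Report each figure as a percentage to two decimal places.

Labor force = employed + unemployed = 2,455.15 + 194.91 = 2,650.06 thousand.
Unemployment rate = 194.91 / 2,650.06 = 7.35%.
Labor force participation rate = 2,650.06 / 4,669.08 = 56.76%.
Employment-population ratio = 2,455.15 / 4,669.08 = 52.58%.

Unemployment rate ≈ 7.35%; labor force participation rate ≈ 56.76%; employment-population ratio ≈ 52.58%.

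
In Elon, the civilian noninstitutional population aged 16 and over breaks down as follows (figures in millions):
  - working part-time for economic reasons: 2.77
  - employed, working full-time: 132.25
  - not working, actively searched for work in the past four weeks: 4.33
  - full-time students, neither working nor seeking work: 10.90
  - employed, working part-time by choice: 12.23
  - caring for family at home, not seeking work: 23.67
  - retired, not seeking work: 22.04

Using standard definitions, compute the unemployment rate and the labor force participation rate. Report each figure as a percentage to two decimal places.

Unemployment rate ≈ 2.86%; labor force participation rate ≈ 72.81%.

Employed = 2.77 + 132.25 + 12.23 = 147.25 million (anyone who worked, including part-time for economic reasons, counts as employed).
Unemployed = 4.33 million.
Labor force = 147.25 + 4.33 = 151.58 million.
Not in labor force = 10.90 + 23.67 + 22.04 = 56.61 million (those not working and not actively searching are outside the labor force).
Civilian working-age population = 151.58 + 56.61 = 208.19 million.
Unemployment rate = 4.33 / 151.58 = 2.86%.
Labor force participation rate = 151.58 / 208.19 = 72.81%.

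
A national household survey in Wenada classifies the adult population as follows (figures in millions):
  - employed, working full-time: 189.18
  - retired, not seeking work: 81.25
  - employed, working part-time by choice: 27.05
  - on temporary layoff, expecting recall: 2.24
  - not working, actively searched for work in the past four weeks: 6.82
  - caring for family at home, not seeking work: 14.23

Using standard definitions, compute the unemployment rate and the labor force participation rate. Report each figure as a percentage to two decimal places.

Employed = 189.18 + 27.05 = 216.23 million.
Unemployed = 2.24 + 6.82 = 9.06 million (jobless and actively searching, or on temporary layoff).
Labor force = 216.23 + 9.06 = 225.29 million.
Not in labor force = 81.25 + 14.23 = 95.48 million (those not working and not actively searching are outside the labor force).
Civilian working-age population = 225.29 + 95.48 = 320.77 million.
Unemployment rate = 9.06 / 225.29 = 4.02%.
Labor force participation rate = 225.29 / 320.77 = 70.23%.

Unemployment rate ≈ 4.02%; labor force participation rate ≈ 70.23%.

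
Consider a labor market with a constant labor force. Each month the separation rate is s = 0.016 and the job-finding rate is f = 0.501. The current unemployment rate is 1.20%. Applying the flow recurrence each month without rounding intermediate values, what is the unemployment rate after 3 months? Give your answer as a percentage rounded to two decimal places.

With a fixed labor force, u_{t+1} = u_t + s·(1−u_t) − f·u_t = u_t·(1−s−f) + s.
Here 1−s−f = 0.483 and s = 0.016.
u_1 = 0.012000 × 0.483 + 0.016 = 0.021796.
u_2 = 0.021796 × 0.483 + 0.016 = 0.026527.
u_3 = 0.026527 × 0.483 + 0.016 = 0.028813.

Unemployment rate after three months ≈ 2.88%.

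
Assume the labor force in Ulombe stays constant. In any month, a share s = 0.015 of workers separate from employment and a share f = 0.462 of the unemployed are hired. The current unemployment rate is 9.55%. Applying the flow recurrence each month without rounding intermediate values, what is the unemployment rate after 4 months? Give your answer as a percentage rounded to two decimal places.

Unemployment rate after four months ≈ 3.62%.

With a fixed labor force, u_{t+1} = u_t + s·(1−u_t) − f·u_t = u_t·(1−s−f) + s.
Here 1−s−f = 0.523 and s = 0.015.
u_1 = 0.095500 × 0.523 + 0.015 = 0.064947.
u_2 = 0.064947 × 0.523 + 0.015 = 0.048967.
u_3 = 0.048967 × 0.523 + 0.015 = 0.040610.
u_4 = 0.040610 × 0.523 + 0.015 = 0.036239.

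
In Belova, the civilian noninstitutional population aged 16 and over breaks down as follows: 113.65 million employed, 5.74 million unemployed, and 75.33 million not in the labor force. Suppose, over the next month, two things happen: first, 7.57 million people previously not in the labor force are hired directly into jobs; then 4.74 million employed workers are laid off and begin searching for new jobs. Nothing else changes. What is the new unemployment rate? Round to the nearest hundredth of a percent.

Initially, labor force = 113.65 + 5.74 = 119.39 million, so u = 5.74/119.39 = 4.81%.
After the first change, employed and labor force both rise by 7.57; unemployed unchanged → E = 121.22, U = 5.74, labor force = 126.96 million.
After the second change, employed falls and unemployed rises by 4.74; labor force unchanged → E = 116.48, U = 10.48, labor force = 126.96 million.
New unemployment rate = 10.48 / 126.96 = 8.25%.

New unemployment rate ≈ 8.25%.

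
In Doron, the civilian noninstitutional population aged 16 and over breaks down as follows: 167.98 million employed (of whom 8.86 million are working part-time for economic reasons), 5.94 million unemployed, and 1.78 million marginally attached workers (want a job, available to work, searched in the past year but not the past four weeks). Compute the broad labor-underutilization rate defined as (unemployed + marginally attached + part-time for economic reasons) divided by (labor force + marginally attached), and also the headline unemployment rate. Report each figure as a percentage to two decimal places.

Broad underutilization rate ≈ 9.44%; headline unemployment rate ≈ 3.42%.

Labor force = 167.98 + 5.94 = 173.92 million.
Numerator = 5.94 + 1.78 + 8.86 = 16.58 million.
Denominator = 173.92 + 1.78 = 175.70 million.
Broad rate = 16.58 / 175.70 = 9.44%.
Headline unemployment rate = 5.94 / 173.92 = 3.42%.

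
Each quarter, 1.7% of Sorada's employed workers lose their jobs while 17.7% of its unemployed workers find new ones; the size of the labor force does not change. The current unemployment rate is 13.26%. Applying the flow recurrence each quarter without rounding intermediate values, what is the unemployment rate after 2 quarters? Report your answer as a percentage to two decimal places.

Unemployment rate after two quarters ≈ 11.68%.

With a fixed labor force, u_{t+1} = u_t + s·(1−u_t) − f·u_t = u_t·(1−s−f) + s.
Here 1−s−f = 0.806 and s = 0.017.
u_1 = 0.132600 × 0.806 + 0.017 = 0.123876.
u_2 = 0.123876 × 0.806 + 0.017 = 0.116844.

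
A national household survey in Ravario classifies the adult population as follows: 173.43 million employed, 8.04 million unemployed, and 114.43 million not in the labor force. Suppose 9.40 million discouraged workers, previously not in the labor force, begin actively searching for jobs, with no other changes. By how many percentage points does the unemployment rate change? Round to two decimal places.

Initially, labor force = 173.43 + 8.04 = 181.47 million, so u = 8.04/181.47 = 4.43%.
After the change, unemployed and labor force both rise by 9.40 → E = 173.43, U = 17.44, labor force = 190.87 million.
New unemployment rate = 17.44 / 190.87 = 9.14%.
Change = 9.14% − 4.43% = +4.71 percentage points.

The unemployment rate changes by +4.71 percentage points.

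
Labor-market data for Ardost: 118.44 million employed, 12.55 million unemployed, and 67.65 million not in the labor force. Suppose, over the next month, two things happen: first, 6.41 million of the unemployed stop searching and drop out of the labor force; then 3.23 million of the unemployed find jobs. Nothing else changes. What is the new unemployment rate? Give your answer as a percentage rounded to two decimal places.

New unemployment rate ≈ 2.34%.

Initially, labor force = 118.44 + 12.55 = 130.99 million, so u = 12.55/130.99 = 9.58%.
After the first change, unemployed and labor force both fall by 6.41 → E = 118.44, U = 6.14, labor force = 124.58 million.
After the second change, unemployed falls and employed rises by 3.23; labor force unchanged → E = 121.67, U = 2.91, labor force = 124.58 million.
New unemployment rate = 2.91 / 124.58 = 2.34%.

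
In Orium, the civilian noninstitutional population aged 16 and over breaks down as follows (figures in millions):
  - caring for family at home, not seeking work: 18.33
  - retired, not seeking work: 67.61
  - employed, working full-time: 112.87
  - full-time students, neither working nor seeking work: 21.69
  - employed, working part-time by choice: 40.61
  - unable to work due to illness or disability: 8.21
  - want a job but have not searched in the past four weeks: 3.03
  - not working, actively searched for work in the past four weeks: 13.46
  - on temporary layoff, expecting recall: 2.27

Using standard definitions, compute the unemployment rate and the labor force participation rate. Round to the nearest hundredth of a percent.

Employed = 112.87 + 40.61 = 153.48 million.
Unemployed = 13.46 + 2.27 = 15.73 million (jobless and actively searching, or on temporary layoff).
Labor force = 153.48 + 15.73 = 169.21 million.
Not in labor force = 18.33 + 67.61 + 21.69 + 8.21 + 3.03 = 118.87 million (those not working and not actively searching are outside the labor force — including those who want a job but have given up searching).
Civilian working-age population = 169.21 + 118.87 = 288.08 million.
Unemployment rate = 15.73 / 169.21 = 9.30%.
Labor force participation rate = 169.21 / 288.08 = 58.74%.

Unemployment rate ≈ 9.30%; labor force participation rate ≈ 58.74%.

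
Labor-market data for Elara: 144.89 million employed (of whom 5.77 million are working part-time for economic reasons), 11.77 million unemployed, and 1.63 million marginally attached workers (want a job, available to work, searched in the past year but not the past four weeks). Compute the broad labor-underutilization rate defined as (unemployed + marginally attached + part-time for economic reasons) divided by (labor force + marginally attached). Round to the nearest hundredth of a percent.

Labor force = 144.89 + 11.77 = 156.66 million.
Numerator = 11.77 + 1.63 + 5.77 = 19.17 million.
Denominator = 156.66 + 1.63 = 158.29 million.
Broad rate = 19.17 / 158.29 = 12.11%.

Broad underutilization rate ≈ 12.11%.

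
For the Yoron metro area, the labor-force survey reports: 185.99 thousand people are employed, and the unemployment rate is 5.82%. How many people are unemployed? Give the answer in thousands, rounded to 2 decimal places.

About 11.49 thousand are unemployed.

Let U be the number unemployed. The labor force is E + U, and U/(E+U) = 0.0582.
So U = 0.0582 × 185.99 / (1 − 0.0582) = 10.8246 / 0.9418 ≈ 11.49 thousand.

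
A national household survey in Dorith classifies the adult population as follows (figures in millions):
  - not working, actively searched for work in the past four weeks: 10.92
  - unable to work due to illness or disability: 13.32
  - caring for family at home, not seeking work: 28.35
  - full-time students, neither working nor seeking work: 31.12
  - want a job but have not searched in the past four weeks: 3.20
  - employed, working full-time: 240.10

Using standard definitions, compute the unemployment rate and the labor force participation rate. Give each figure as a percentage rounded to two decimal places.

Employed = 240.10 million.
Unemployed = 10.92 million.
Labor force = 240.10 + 10.92 = 251.02 million.
Not in labor force = 13.32 + 28.35 + 31.12 + 3.20 = 75.99 million (those not working and not actively searching are outside the labor force — including those who want a job but have given up searching).
Civilian working-age population = 251.02 + 75.99 = 327.01 million.
Unemployment rate = 10.92 / 251.02 = 4.35%.
Labor force participation rate = 251.02 / 327.01 = 76.76%.

Unemployment rate ≈ 4.35%; labor force participation rate ≈ 76.76%.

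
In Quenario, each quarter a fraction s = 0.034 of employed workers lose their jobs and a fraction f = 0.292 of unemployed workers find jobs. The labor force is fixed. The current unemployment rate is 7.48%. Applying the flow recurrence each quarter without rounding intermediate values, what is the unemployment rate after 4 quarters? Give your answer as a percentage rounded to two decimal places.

Unemployment rate after four quarters ≈ 9.82%.

With a fixed labor force, u_{t+1} = u_t + s·(1−u_t) − f·u_t = u_t·(1−s−f) + s.
Here 1−s−f = 0.674 and s = 0.034.
u_1 = 0.074800 × 0.674 + 0.034 = 0.084415.
u_2 = 0.084415 × 0.674 + 0.034 = 0.090896.
u_3 = 0.090896 × 0.674 + 0.034 = 0.095264.
u_4 = 0.095264 × 0.674 + 0.034 = 0.098208.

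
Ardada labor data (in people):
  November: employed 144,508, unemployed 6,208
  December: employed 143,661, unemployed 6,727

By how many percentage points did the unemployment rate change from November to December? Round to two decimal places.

The unemployment rate changed by +0.35 percentage points.

November: labor force = 144,508 + 6,208 = 150,716; u = 6,208/150,716 = 4.12%.
December: labor force = 143,661 + 6,727 = 150,388; u = 6,727/150,388 = 4.47%.
Change = 4.47% − 4.12% = +0.35 pp.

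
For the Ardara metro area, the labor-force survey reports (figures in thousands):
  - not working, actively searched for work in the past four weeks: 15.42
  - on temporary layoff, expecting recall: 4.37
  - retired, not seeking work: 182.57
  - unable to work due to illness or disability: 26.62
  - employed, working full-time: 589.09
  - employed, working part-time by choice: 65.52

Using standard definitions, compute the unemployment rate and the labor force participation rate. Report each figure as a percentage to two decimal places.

Unemployment rate ≈ 2.93%; labor force participation rate ≈ 76.32%.

Employed = 589.09 + 65.52 = 654.61 thousand.
Unemployed = 15.42 + 4.37 = 19.79 thousand (jobless and actively searching, or on temporary layoff).
Labor force = 654.61 + 19.79 = 674.40 thousand.
Not in labor force = 182.57 + 26.62 = 209.19 thousand (those not working and not actively searching are outside the labor force).
Civilian working-age population = 674.40 + 209.19 = 883.59 thousand.
Unemployment rate = 19.79 / 674.40 = 2.93%.
Labor force participation rate = 674.40 / 883.59 = 76.32%.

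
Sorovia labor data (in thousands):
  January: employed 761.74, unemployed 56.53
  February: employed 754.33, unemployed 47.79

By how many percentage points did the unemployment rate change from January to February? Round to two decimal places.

The unemployment rate changed by −0.95 percentage points.

January: labor force = 761.74 + 56.53 = 818.27; u = 56.53/818.27 = 6.91%.
February: labor force = 754.33 + 47.79 = 802.12; u = 47.79/802.12 = 5.96%.
Change = 5.96% − 6.91% = −0.95 pp.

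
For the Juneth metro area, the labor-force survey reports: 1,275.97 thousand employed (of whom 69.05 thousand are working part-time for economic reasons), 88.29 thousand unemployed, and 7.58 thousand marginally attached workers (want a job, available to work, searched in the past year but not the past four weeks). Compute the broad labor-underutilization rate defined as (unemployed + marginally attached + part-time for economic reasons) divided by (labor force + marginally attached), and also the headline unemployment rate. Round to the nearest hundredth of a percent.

Broad underutilization rate ≈ 12.02%; headline unemployment rate ≈ 6.47%.

Labor force = 1,275.97 + 88.29 = 1,364.26 thousand.
Numerator = 88.29 + 7.58 + 69.05 = 164.92 thousand.
Denominator = 1,364.26 + 7.58 = 1,371.84 thousand.
Broad rate = 164.92 / 1,371.84 = 12.02%.
Headline unemployment rate = 88.29 / 1,364.26 = 6.47%.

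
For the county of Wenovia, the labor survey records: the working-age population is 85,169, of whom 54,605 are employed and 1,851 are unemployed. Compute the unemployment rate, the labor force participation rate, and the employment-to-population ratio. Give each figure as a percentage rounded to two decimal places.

Labor force = employed + unemployed = 54,605 + 1,851 = 56,456.
Unemployment rate = 1,851 / 56,456 = 3.28%.
Labor force participation rate = 56,456 / 85,169 = 66.29%.
Employment-population ratio = 54,605 / 85,169 = 64.11%.

Unemployment rate ≈ 3.28%; labor force participation rate ≈ 66.29%; employment-population ratio ≈ 64.11%.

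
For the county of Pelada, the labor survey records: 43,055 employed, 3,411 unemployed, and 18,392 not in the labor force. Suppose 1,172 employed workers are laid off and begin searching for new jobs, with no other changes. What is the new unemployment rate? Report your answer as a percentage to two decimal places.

New unemployment rate ≈ 9.86%.

Initially, labor force = 43,055 + 3,411 = 46,466, so u = 3,411/46,466 = 7.34%.
After the change, employed falls and unemployed rises by 1,172; labor force unchanged → E = 41,883, U = 4,583, labor force = 46,466.
New unemployment rate = 4,583 / 46,466 = 9.86%.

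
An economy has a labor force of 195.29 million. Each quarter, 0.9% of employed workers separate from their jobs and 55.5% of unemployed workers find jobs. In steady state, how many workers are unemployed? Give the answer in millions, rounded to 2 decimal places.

About 3.12 million are unemployed in steady state.

Steady-state unemployment rate u* = s/(s+f) = 0.9/(0.9+55.5) = 0.015957.
Unemployed = u* × labor force = 0.015957 × 195.29 ≈ 3.12 million.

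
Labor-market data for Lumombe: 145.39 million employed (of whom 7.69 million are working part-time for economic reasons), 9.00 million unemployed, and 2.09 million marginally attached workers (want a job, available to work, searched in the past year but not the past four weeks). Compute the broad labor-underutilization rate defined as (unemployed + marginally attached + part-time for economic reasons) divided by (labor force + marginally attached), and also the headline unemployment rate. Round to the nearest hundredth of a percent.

Broad underutilization rate ≈ 12.00%; headline unemployment rate ≈ 5.83%.

Labor force = 145.39 + 9.00 = 154.39 million.
Numerator = 9.00 + 2.09 + 7.69 = 18.78 million.
Denominator = 154.39 + 2.09 = 156.48 million.
Broad rate = 18.78 / 156.48 = 12.00%.
Headline unemployment rate = 9.00 / 154.39 = 5.83%.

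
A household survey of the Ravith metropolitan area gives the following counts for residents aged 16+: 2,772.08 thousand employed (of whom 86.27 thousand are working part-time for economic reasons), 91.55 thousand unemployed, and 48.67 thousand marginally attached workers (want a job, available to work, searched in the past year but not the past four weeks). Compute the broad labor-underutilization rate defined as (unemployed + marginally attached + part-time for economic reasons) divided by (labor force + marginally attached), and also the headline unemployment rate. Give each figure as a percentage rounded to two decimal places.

Labor force = 2,772.08 + 91.55 = 2,863.63 thousand.
Numerator = 91.55 + 48.67 + 86.27 = 226.49 thousand.
Denominator = 2,863.63 + 48.67 = 2,912.30 thousand.
Broad rate = 226.49 / 2,912.30 = 7.78%.
Headline unemployment rate = 91.55 / 2,863.63 = 3.20%.

Broad underutilization rate ≈ 7.78%; headline unemployment rate ≈ 3.20%.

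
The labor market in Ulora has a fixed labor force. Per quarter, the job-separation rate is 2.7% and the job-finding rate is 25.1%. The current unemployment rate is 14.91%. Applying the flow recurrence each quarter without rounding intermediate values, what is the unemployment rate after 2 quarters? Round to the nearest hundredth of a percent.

Unemployment rate after two quarters ≈ 12.42%.

With a fixed labor force, u_{t+1} = u_t + s·(1−u_t) − f·u_t = u_t·(1−s−f) + s.
Here 1−s−f = 0.722 and s = 0.027.
u_1 = 0.149100 × 0.722 + 0.027 = 0.134650.
u_2 = 0.134650 × 0.722 + 0.027 = 0.124217.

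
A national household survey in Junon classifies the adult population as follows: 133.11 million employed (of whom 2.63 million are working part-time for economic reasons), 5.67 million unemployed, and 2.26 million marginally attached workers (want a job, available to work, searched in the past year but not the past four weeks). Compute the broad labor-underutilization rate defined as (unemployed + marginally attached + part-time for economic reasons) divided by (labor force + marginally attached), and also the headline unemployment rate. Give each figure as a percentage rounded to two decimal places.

Labor force = 133.11 + 5.67 = 138.78 million.
Numerator = 5.67 + 2.26 + 2.63 = 10.56 million.
Denominator = 138.78 + 2.26 = 141.04 million.
Broad rate = 10.56 / 141.04 = 7.49%.
Headline unemployment rate = 5.67 / 138.78 = 4.09%.

Broad underutilization rate ≈ 7.49%; headline unemployment rate ≈ 4.09%.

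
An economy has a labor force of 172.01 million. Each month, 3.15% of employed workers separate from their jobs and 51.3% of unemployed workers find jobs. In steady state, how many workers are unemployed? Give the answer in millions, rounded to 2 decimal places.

About 9.95 million are unemployed in steady state.

Steady-state unemployment rate u* = s/(s+f) = 3.15/(3.15+51.3) = 0.057851.
Unemployed = u* × labor force = 0.057851 × 172.01 ≈ 9.95 million.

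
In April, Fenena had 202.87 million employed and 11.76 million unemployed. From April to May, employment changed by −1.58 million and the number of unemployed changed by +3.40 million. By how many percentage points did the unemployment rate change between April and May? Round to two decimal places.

The unemployment rate changed by +1.52 percentage points.

April: labor force = 202.87 + 11.76 = 214.63; u = 11.76/214.63 = 5.48%.
May: labor force = 201.29 + 15.16 = 216.45; u = 15.16/216.45 = 7.00%.
Change = 7.00% − 5.48% = +1.52 pp.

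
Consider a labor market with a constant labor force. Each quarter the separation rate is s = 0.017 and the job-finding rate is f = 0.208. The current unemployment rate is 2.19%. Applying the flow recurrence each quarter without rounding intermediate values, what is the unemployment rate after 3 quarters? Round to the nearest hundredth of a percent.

With a fixed labor force, u_{t+1} = u_t + s·(1−u_t) − f·u_t = u_t·(1−s−f) + s.
Here 1−s−f = 0.775 and s = 0.017.
u_1 = 0.021900 × 0.775 + 0.017 = 0.033973.
u_2 = 0.033973 × 0.775 + 0.017 = 0.043329.
u_3 = 0.043329 × 0.775 + 0.017 = 0.050580.

Unemployment rate after three quarters ≈ 5.06%.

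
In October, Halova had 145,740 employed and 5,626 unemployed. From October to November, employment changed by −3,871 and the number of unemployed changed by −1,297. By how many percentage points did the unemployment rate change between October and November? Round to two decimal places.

October: labor force = 145,740 + 5,626 = 151,366; u = 5,626/151,366 = 3.72%.
November: labor force = 141,869 + 4,329 = 146,198; u = 4,329/146,198 = 2.96%.
Change = 2.96% − 3.72% = −0.76 pp.

The unemployment rate changed by −0.76 percentage points.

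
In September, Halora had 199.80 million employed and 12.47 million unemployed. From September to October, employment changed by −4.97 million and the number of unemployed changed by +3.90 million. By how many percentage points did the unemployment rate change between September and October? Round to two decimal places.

September: labor force = 199.80 + 12.47 = 212.27; u = 12.47/212.27 = 5.87%.
October: labor force = 194.83 + 16.37 = 211.20; u = 16.37/211.20 = 7.75%.
Change = 7.75% − 5.87% = +1.88 pp.

The unemployment rate changed by +1.88 percentage points.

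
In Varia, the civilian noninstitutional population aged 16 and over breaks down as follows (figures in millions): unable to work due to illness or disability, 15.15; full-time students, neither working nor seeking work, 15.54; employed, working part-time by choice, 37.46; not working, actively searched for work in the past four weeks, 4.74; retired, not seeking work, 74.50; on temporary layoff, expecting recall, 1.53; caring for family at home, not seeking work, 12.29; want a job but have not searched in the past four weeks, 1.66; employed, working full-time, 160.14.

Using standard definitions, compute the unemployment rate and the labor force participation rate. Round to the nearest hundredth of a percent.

Unemployment rate ≈ 3.08%; labor force participation rate ≈ 63.12%.

Employed = 37.46 + 160.14 = 197.60 million.
Unemployed = 4.74 + 1.53 = 6.27 million (jobless and actively searching, or on temporary layoff).
Labor force = 197.60 + 6.27 = 203.87 million.
Not in labor force = 15.15 + 15.54 + 74.50 + 12.29 + 1.66 = 119.14 million (those not working and not actively searching are outside the labor force — including those who want a job but have given up searching).
Civilian working-age population = 203.87 + 119.14 = 323.01 million.
Unemployment rate = 6.27 / 203.87 = 3.08%.
Labor force participation rate = 203.87 / 323.01 = 63.12%.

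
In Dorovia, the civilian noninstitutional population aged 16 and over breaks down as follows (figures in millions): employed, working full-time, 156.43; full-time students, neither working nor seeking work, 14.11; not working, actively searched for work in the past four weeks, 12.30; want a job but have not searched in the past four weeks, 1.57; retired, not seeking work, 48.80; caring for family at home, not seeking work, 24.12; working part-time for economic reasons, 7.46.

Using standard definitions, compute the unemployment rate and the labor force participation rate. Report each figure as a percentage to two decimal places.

Employed = 156.43 + 7.46 = 163.89 million (anyone who worked, including part-time for economic reasons, counts as employed).
Unemployed = 12.30 million.
Labor force = 163.89 + 12.30 = 176.19 million.
Not in labor force = 14.11 + 1.57 + 48.80 + 24.12 = 88.60 million (those not working and not actively searching are outside the labor force — including those who want a job but have given up searching).
Civilian working-age population = 176.19 + 88.60 = 264.79 million.
Unemployment rate = 12.30 / 176.19 = 6.98%.
Labor force participation rate = 176.19 / 264.79 = 66.54%.

Unemployment rate ≈ 6.98%; labor force participation rate ≈ 66.54%.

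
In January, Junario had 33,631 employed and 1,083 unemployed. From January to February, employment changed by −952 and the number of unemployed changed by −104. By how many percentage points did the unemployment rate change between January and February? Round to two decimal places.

January: labor force = 33,631 + 1,083 = 34,714; u = 1,083/34,714 = 3.12%.
February: labor force = 32,679 + 979 = 33,658; u = 979/33,658 = 2.91%.
Change = 2.91% − 3.12% = −0.21 pp.

The unemployment rate changed by −0.21 percentage points.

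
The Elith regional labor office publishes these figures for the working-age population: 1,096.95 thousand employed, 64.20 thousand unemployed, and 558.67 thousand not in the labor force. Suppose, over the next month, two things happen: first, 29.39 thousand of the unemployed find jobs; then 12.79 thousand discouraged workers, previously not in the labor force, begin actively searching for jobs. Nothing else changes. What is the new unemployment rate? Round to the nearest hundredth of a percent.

New unemployment rate ≈ 4.05%.

Initially, labor force = 1,096.95 + 64.20 = 1,161.15 thousand, so u = 64.20/1,161.15 = 5.53%.
After the first change, unemployed falls and employed rises by 29.39; labor force unchanged → E = 1,126.34, U = 34.81, labor force = 1,161.15 thousand.
After the second change, unemployed and labor force both rise by 12.79 → E = 1,126.34, U = 47.60, labor force = 1,173.94 thousand.
New unemployment rate = 47.60 / 1,173.94 = 4.05%.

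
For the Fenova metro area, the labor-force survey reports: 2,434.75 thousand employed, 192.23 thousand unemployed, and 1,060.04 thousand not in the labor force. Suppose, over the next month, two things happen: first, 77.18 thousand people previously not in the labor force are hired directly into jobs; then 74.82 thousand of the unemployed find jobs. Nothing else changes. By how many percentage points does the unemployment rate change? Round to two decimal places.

The unemployment rate changes by −2.98 percentage points.

Initially, labor force = 2,434.75 + 192.23 = 2,626.98 thousand, so u = 192.23/2,626.98 = 7.32%.
After the first change, employed and labor force both rise by 77.18; unemployed unchanged → E = 2,511.93, U = 192.23, labor force = 2,704.16 thousand.
After the second change, unemployed falls and employed rises by 74.82; labor force unchanged → E = 2,586.75, U = 117.41, labor force = 2,704.16 thousand.
New unemployment rate = 117.41 / 2,704.16 = 4.34%.
Change = 4.34% − 7.32% = −2.98 percentage points.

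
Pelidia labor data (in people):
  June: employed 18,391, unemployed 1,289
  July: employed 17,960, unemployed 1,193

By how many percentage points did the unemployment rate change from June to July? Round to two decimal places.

The unemployment rate changed by −0.32 percentage points.

June: labor force = 18,391 + 1,289 = 19,680; u = 1,289/19,680 = 6.55%.
July: labor force = 17,960 + 1,193 = 19,153; u = 1,193/19,153 = 6.23%.
Change = 6.23% − 6.55% = −0.32 pp.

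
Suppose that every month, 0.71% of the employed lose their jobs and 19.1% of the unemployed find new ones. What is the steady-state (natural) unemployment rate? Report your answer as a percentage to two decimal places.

Steady-state unemployment rate ≈ 3.58%.

At steady state the flows balance: s·E = f·U, so U/(E+U) = s/(s+f).
u* = 0.71 / (0.71 + 19.1) = 0.71 / 19.81 = 3.58%.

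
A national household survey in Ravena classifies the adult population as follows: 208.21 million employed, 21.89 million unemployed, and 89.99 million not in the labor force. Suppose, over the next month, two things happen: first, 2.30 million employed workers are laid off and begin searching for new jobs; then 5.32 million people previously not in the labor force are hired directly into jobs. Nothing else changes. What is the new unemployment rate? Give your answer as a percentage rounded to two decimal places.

New unemployment rate ≈ 10.28%.

Initially, labor force = 208.21 + 21.89 = 230.10 million, so u = 21.89/230.10 = 9.51%.
After the first change, employed falls and unemployed rises by 2.30; labor force unchanged → E = 205.91, U = 24.19, labor force = 230.10 million.
After the second change, employed and labor force both rise by 5.32; unemployed unchanged → E = 211.23, U = 24.19, labor force = 235.42 million.
New unemployment rate = 24.19 / 235.42 = 10.28%.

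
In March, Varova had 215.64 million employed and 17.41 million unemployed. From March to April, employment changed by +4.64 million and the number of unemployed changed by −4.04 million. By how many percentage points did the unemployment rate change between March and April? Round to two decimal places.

March: labor force = 215.64 + 17.41 = 233.05; u = 17.41/233.05 = 7.47%.
April: labor force = 220.28 + 13.37 = 233.65; u = 13.37/233.65 = 5.72%.
Change = 5.72% − 7.47% = −1.75 pp.

The unemployment rate changed by −1.75 percentage points.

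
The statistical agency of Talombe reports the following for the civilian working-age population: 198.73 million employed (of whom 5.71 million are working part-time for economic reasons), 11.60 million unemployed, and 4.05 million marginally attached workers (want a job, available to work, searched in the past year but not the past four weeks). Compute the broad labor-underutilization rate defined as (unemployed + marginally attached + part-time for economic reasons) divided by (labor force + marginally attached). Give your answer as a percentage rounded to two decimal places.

Labor force = 198.73 + 11.60 = 210.33 million.
Numerator = 11.60 + 4.05 + 5.71 = 21.36 million.
Denominator = 210.33 + 4.05 = 214.38 million.
Broad rate = 21.36 / 214.38 = 9.96%.

Broad underutilization rate ≈ 9.96%.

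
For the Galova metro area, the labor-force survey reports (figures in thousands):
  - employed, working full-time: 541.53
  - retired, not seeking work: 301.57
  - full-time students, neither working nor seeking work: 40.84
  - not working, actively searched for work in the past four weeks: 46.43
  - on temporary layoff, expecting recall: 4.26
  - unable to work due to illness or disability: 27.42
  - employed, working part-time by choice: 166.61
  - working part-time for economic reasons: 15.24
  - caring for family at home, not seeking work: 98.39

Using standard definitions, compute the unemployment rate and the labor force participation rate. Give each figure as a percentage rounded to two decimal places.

Employed = 541.53 + 166.61 + 15.24 = 723.38 thousand (anyone who worked, including part-time for economic reasons, counts as employed).
Unemployed = 46.43 + 4.26 = 50.69 thousand (jobless and actively searching, or on temporary layoff).
Labor force = 723.38 + 50.69 = 774.07 thousand.
Not in labor force = 301.57 + 40.84 + 27.42 + 98.39 = 468.22 thousand (those not working and not actively searching are outside the labor force).
Civilian working-age population = 774.07 + 468.22 = 1,242.29 thousand.
Unemployment rate = 50.69 / 774.07 = 6.55%.
Labor force participation rate = 774.07 / 1,242.29 = 62.31%.

Unemployment rate ≈ 6.55%; labor force participation rate ≈ 62.31%.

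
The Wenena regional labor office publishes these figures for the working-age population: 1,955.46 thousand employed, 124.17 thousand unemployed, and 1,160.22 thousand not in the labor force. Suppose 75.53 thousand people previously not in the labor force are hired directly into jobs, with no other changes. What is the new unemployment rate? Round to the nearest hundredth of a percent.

Initially, labor force = 1,955.46 + 124.17 = 2,079.63 thousand, so u = 124.17/2,079.63 = 5.97%.
After the change, employed and labor force both rise by 75.53; unemployed unchanged → E = 2,030.99, U = 124.17, labor force = 2,155.16 thousand.
New unemployment rate = 124.17 / 2,155.16 = 5.76%.

New unemployment rate ≈ 5.76%.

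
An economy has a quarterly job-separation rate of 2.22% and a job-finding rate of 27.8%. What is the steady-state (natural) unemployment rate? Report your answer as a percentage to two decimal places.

At steady state the flows balance: s·E = f·U, so U/(E+U) = s/(s+f).
u* = 2.22 / (2.22 + 27.8) = 2.22 / 30.02 = 7.40%.

Steady-state unemployment rate ≈ 7.40%.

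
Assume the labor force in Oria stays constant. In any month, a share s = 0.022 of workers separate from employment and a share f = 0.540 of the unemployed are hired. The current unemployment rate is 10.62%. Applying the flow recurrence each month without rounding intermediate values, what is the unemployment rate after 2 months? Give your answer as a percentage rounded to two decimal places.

With a fixed labor force, u_{t+1} = u_t + s·(1−u_t) − f·u_t = u_t·(1−s−f) + s.
Here 1−s−f = 0.438 and s = 0.022.
u_1 = 0.106200 × 0.438 + 0.022 = 0.068516.
u_2 = 0.068516 × 0.438 + 0.022 = 0.052010.

Unemployment rate after two months ≈ 5.20%.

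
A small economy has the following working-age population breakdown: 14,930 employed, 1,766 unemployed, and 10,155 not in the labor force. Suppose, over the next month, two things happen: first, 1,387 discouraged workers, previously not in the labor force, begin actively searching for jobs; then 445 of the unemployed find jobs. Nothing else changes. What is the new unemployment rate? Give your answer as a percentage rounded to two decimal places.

New unemployment rate ≈ 14.98%.

Initially, labor force = 14,930 + 1,766 = 16,696, so u = 1,766/16,696 = 10.58%.
After the first change, unemployed and labor force both rise by 1,387 → E = 14,930, U = 3,153, labor force = 18,083.
After the second change, unemployed falls and employed rises by 445; labor force unchanged → E = 15,375, U = 2,708, labor force = 18,083.
New unemployment rate = 2,708 / 18,083 = 14.98%.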